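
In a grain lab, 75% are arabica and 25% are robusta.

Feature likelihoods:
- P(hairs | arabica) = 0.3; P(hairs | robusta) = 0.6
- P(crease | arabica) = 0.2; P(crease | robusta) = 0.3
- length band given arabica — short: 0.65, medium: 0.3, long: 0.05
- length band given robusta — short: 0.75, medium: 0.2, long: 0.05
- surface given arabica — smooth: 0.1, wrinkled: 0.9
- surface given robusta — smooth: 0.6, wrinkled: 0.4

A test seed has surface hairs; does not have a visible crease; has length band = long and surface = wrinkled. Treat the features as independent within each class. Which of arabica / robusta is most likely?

arabica

arabica: 0.75 × 0.3 × (1−0.2) × 0.05 × 0.9 = 0.0081
robusta: 0.25 × 0.6 × (1−0.3) × 0.05 × 0.4 = 0.0021
Highest score → arabica.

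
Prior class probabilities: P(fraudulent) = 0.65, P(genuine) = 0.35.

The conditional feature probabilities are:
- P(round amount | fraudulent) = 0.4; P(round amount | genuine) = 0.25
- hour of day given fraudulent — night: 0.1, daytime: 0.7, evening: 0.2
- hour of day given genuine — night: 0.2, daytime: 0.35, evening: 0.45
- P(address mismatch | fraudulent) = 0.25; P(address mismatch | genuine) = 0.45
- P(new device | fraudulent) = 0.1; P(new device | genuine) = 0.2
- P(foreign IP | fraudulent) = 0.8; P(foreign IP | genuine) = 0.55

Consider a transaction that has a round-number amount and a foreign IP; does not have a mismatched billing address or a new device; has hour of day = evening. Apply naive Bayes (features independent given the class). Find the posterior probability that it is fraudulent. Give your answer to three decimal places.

0.747

fraudulent: 0.65 × 0.4 × 0.2 × (1−0.25) × (1−0.1) × 0.8 = 0.02808
genuine: 0.35 × 0.25 × 0.45 × (1−0.45) × (1−0.2) × 0.55 = 0.00952875
P(fraudulent | x) = 0.02808 / 0.03760875 ≈ 0.747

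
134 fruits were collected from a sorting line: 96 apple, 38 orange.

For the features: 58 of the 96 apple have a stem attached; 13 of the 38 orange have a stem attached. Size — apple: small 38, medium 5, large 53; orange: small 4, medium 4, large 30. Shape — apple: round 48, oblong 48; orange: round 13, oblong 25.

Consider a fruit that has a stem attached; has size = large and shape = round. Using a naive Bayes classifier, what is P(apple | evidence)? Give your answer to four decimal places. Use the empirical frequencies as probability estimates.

apple: (96/134) × (58/96) × (53/96) × (48/96) ≈ 0.119481
orange: (38/134) × (13/38) × (30/38) × (13/38) ≈ 0.0262021
P(apple | x) = 0.119481 / 0.1456831 ≈ 0.8201

0.8201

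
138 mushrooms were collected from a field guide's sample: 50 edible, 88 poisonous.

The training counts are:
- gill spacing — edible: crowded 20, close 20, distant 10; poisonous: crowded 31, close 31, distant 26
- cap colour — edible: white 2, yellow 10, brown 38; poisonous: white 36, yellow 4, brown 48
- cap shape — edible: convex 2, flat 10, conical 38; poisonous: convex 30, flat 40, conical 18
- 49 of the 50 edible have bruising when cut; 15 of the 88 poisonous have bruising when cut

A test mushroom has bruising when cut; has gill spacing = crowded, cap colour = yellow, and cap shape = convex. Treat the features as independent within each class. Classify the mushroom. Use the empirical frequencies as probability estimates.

edible: (50/138) × (20/50) × (10/50) × (2/50) × (49/50) ≈ 0.00113623
poisonous: (88/138) × (31/88) × (4/88) × (30/88) × (15/88) ≈ 0.000593345
Highest score → edible.

edible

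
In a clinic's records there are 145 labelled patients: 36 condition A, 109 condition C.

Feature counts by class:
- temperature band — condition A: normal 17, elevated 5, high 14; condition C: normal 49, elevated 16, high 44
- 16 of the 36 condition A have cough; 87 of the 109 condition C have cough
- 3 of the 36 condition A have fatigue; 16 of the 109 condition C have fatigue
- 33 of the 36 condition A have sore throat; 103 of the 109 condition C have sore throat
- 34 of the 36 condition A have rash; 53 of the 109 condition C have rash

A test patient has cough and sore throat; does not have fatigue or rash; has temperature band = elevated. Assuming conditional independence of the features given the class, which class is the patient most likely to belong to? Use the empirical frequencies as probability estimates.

condition C

condition A: (36/145) × (5/36) × (16/36) × (33/36) × (33/36) × (2/36) ≈ 0.000715434
condition C: (109/145) × (16/109) × (87/109) × (93/109) × (103/109) × (56/109) ≈ 0.0364816
Highest score → condition C.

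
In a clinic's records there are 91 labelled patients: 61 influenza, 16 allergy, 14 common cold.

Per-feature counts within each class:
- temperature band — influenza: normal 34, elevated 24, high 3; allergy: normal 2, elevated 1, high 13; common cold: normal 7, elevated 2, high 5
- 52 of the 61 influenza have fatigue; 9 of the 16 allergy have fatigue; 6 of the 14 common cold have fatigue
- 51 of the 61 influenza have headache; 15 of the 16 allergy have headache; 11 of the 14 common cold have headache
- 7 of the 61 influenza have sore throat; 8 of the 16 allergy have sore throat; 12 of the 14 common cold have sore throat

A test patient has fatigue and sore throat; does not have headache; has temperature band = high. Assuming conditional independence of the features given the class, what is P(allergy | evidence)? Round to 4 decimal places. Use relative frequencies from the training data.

0.3410

influenza: (61/91) × (3/61) × (52/61) × (10/61) × (7/61) ≈ 0.000528679
allergy: (16/91) × (13/16) × (9/16) × (1/16) × (8/16) ≈ 0.00251116
common cold: (14/91) × (5/14) × (6/14) × (3/14) × (12/14) ≈ 0.00432512
P(allergy | x) = 0.00251116 / 0.007364959 ≈ 0.3410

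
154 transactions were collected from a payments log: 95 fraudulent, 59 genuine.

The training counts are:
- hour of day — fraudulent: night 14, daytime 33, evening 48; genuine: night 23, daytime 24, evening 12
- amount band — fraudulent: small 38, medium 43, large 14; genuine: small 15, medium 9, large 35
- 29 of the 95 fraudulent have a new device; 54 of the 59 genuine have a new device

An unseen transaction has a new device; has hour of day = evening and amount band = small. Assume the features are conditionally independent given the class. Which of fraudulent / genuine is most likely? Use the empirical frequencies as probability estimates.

fraudulent: (95/154) × (48/95) × (38/95) × (29/95) ≈ 0.0380588
genuine: (59/154) × (12/59) × (15/59) × (54/59) ≈ 0.0181318
Highest score → fraudulent.

fraudulent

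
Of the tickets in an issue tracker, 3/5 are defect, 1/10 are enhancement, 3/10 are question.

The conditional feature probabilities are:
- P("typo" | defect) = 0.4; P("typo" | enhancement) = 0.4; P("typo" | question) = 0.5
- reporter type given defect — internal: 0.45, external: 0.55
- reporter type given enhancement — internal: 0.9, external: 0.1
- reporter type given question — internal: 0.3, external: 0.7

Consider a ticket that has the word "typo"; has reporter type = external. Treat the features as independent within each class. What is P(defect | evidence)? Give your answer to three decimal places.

0.548

defect: 0.6 × 0.4 × 0.55 = 0.132
enhancement: 0.1 × 0.4 × 0.1 = 0.004
question: 0.3 × 0.5 × 0.7 = 0.105
P(defect | x) = 0.132 / 0.241 ≈ 0.548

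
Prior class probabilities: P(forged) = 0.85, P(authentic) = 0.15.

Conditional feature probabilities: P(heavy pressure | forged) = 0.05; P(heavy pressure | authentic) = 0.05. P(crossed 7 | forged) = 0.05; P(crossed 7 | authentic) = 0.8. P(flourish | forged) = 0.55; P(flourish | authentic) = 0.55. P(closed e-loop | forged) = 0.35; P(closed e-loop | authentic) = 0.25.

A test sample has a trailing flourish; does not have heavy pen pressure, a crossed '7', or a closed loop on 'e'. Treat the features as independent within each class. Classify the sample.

forged: 0.85 × (1−0.05) × (1−0.05) × 0.55 × (1−0.35) = 0.2742471875
authentic: 0.15 × (1−0.05) × (1−0.8) × 0.55 × (1−0.25) = 0.01175625
Highest score → forged.

forged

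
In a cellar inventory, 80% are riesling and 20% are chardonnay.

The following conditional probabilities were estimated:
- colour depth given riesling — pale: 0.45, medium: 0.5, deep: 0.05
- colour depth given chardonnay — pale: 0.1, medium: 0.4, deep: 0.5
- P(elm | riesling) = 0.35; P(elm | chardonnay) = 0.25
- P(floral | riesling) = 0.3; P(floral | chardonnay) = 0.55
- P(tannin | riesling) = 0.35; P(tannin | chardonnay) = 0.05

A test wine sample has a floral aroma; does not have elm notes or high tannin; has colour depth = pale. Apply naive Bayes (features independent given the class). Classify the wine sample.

riesling: 0.8 × 0.45 × (1−0.35) × 0.3 × (1−0.35) = 0.04563
chardonnay: 0.2 × 0.1 × (1−0.25) × 0.55 × (1−0.05) = 0.0078375
Highest score → riesling.

riesling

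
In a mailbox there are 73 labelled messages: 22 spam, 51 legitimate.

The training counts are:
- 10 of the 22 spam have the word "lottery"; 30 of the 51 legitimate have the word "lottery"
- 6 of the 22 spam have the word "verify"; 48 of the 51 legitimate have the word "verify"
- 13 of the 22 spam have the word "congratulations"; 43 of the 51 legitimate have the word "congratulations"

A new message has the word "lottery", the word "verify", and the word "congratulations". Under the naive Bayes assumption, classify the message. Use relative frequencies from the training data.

spam: (22/73) × (10/22) × (6/22) × (13/22) ≈ 0.0220763
legitimate: (51/73) × (30/51) × (48/51) × (43/51) ≈ 0.326113
Highest score → legitimate.

legitimate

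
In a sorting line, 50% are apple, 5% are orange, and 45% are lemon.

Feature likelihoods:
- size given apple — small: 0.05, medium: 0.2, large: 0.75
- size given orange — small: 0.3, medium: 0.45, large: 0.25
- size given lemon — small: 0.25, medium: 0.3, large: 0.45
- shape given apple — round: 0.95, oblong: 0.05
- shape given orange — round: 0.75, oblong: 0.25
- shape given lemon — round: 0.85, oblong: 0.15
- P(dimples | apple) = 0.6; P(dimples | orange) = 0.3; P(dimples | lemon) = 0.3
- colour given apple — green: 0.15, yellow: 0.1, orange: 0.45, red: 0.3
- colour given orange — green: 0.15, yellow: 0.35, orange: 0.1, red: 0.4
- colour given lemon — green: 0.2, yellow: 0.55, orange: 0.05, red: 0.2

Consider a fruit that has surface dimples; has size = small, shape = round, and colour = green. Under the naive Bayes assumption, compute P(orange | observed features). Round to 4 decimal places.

0.0604

apple: 0.5 × 0.05 × 0.95 × 0.6 × 0.15 = 0.0021375
orange: 0.05 × 0.3 × 0.75 × 0.3 × 0.15 = 0.00050625
lemon: 0.45 × 0.25 × 0.85 × 0.3 × 0.2 = 0.0057375
P(orange | x) = 0.00050625 / 0.00838125 ≈ 0.0604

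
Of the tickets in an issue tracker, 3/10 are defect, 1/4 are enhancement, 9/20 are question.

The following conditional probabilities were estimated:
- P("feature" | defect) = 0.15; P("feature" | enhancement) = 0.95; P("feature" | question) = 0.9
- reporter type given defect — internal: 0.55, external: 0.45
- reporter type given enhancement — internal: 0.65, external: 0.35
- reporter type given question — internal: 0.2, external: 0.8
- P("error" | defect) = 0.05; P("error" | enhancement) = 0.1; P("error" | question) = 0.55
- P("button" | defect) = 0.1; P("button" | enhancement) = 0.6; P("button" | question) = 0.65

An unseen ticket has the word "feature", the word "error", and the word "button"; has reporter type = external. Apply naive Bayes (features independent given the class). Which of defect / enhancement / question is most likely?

question

defect: 0.3 × 0.15 × 0.45 × 0.05 × 0.1 = 0.00010125
enhancement: 0.25 × 0.95 × 0.35 × 0.1 × 0.6 = 0.0049875
question: 0.45 × 0.9 × 0.8 × 0.55 × 0.65 = 0.11583
Highest score → question.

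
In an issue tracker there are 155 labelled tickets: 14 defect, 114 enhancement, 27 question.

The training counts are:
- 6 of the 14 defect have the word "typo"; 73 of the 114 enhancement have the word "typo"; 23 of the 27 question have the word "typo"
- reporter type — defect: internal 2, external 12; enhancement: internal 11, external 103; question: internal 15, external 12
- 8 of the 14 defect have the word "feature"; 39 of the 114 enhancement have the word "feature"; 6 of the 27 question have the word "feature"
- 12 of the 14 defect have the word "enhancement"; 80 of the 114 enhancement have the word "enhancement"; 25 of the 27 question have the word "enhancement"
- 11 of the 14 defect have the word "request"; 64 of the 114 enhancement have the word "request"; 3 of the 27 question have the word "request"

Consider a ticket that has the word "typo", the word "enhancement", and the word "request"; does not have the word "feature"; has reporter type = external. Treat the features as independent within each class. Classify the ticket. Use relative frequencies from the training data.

defect: (14/155) × (6/14) × (12/14) × (6/14) × (12/14) × (11/14) ≈ 0.00957665
enhancement: (114/155) × (73/114) × (103/114) × (75/114) × (80/114) × (64/114) ≈ 0.110291
question: (27/155) × (23/27) × (12/27) × (21/27) × (25/27) × (3/27) ≈ 0.00527719
Highest score → enhancement.

enhancement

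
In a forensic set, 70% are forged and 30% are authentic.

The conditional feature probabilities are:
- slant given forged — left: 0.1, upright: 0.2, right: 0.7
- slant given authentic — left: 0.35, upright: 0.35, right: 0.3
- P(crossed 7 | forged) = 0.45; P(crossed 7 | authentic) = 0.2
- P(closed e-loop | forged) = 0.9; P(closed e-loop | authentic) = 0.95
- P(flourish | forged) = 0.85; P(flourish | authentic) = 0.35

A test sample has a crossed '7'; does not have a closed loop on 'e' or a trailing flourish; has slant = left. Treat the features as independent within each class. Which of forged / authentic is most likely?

authentic

forged: 0.7 × 0.1 × 0.45 × (1−0.9) × (1−0.85) = 0.0004725
authentic: 0.3 × 0.35 × 0.2 × (1−0.95) × (1−0.35) = 0.0006825
Highest score → authentic.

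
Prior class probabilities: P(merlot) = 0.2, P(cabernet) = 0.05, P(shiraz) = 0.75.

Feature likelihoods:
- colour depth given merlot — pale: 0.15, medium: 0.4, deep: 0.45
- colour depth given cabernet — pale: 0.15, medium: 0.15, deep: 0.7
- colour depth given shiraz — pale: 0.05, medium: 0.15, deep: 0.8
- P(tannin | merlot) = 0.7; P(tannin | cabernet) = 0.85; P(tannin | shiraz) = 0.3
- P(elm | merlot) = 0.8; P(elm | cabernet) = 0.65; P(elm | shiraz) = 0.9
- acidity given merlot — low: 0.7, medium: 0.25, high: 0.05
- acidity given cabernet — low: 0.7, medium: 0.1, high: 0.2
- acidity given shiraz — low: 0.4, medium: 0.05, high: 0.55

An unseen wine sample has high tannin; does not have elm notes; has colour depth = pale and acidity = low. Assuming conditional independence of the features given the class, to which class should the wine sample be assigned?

merlot

merlot: 0.2 × 0.15 × 0.7 × (1−0.8) × 0.7 = 0.00294
cabernet: 0.05 × 0.15 × 0.85 × (1−0.65) × 0.7 = 0.001561875
shiraz: 0.75 × 0.05 × 0.3 × (1−0.9) × 0.4 = 0.00045
Highest score → merlot.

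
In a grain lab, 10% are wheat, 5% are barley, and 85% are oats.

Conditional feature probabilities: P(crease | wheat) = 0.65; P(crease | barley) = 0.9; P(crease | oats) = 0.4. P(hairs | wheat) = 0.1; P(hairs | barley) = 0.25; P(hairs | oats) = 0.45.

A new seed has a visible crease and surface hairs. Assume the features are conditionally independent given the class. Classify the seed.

oats

wheat: 0.1 × 0.65 × 0.1 = 0.0065
barley: 0.05 × 0.9 × 0.25 = 0.01125
oats: 0.85 × 0.4 × 0.45 = 0.153
Highest score → oats.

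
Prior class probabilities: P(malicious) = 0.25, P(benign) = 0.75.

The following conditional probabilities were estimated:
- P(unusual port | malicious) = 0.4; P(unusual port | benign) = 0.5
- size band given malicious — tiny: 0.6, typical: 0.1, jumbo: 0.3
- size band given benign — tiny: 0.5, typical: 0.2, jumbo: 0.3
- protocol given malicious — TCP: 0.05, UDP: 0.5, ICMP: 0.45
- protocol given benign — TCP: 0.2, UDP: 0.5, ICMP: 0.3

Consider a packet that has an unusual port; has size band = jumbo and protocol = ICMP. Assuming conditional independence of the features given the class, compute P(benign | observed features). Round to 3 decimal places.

malicious: 0.25 × 0.4 × 0.3 × 0.45 = 0.0135
benign: 0.75 × 0.5 × 0.3 × 0.3 = 0.03375
P(benign | x) = 0.03375 / 0.04725 ≈ 0.714

0.714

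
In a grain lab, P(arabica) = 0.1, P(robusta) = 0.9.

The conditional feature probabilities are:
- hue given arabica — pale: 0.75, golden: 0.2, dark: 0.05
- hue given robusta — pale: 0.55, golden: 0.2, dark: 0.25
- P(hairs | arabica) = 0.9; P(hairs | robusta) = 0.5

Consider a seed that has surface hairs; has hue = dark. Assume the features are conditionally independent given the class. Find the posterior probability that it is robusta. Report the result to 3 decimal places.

arabica: 0.1 × 0.05 × 0.9 = 0.0045
robusta: 0.9 × 0.25 × 0.5 = 0.1125
P(robusta | x) = 0.1125 / 0.117 ≈ 0.962

0.962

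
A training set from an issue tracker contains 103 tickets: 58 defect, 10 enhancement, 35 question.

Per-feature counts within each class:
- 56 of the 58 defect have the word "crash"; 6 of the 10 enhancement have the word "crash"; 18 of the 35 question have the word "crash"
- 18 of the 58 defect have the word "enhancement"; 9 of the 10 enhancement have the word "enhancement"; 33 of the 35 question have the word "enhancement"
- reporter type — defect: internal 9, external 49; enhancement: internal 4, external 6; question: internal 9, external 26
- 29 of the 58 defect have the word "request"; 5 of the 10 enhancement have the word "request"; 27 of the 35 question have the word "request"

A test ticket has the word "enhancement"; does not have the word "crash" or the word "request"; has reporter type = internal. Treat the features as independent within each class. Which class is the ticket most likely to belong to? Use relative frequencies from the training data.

question

defect: (58/103) × (2/58) × (18/58) × (9/58) × (29/58) ≈ 0.000467543
enhancement: (10/103) × (4/10) × (9/10) × (4/10) × (5/10) ≈ 0.00699029
question: (35/103) × (17/35) × (33/35) × (9/35) × (8/35) ≈ 0.00914648
Highest score → question.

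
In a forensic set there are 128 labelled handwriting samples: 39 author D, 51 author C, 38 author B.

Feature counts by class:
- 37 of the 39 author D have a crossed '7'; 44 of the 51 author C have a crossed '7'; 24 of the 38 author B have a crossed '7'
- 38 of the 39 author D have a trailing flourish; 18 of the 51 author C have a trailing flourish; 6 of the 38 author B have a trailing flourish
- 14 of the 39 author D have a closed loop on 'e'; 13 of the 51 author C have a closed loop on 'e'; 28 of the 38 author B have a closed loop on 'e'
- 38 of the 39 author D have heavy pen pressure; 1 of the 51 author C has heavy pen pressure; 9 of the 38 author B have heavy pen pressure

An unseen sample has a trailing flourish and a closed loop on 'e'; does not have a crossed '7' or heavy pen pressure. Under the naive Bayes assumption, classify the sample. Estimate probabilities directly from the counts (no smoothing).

author D: (39/128) × (2/39) × (38/39) × (14/39) × (1/39) ≈ 0.000140132
author C: (51/128) × (7/51) × (18/51) × (13/51) × (50/51) ≈ 0.00482351
author B: (38/128) × (14/38) × (6/38) × (28/38) × (29/38) ≈ 0.00971124
Highest score → author B.

author B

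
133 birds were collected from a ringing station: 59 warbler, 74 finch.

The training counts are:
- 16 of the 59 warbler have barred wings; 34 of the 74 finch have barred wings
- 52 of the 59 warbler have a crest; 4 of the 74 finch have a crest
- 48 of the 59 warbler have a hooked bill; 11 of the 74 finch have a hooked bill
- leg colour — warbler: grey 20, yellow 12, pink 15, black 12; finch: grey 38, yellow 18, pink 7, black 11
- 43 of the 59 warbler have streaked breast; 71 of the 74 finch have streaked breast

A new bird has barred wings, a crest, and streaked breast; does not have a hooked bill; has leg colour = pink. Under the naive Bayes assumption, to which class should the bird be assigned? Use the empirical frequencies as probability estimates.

warbler: (59/133) × (16/59) × (52/59) × (11/59) × (15/59) × (43/59) ≈ 0.00366282
finch: (74/133) × (34/74) × (4/74) × (63/74) × (7/74) × (71/74) ≈ 0.00106772
Highest score → warbler.

warbler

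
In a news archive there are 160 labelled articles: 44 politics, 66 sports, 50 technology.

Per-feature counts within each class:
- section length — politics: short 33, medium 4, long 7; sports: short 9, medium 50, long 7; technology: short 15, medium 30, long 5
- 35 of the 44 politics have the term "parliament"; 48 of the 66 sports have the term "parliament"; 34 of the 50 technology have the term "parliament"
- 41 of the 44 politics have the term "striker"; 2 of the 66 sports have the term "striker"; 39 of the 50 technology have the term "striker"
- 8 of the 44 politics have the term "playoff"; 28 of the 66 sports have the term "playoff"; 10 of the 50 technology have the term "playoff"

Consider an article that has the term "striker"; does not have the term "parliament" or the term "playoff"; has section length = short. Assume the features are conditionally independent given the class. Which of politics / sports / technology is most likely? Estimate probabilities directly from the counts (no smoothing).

politics

politics: (44/160) × (33/44) × (9/44) × (41/44) × (36/44) ≈ 0.0321636
sports: (66/160) × (9/66) × (18/66) × (2/66) × (38/66) ≈ 0.000267656
technology: (50/160) × (15/50) × (16/50) × (39/50) × (40/50) = 0.01872
Highest score → politics.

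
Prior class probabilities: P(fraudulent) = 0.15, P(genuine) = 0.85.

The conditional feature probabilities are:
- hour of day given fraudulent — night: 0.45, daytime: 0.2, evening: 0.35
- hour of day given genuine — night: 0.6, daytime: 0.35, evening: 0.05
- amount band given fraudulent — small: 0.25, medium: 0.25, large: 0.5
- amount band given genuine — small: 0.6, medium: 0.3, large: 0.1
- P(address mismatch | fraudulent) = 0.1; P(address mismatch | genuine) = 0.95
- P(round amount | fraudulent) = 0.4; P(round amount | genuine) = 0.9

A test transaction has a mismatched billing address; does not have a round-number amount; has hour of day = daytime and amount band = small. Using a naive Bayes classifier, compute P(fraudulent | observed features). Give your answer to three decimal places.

fraudulent: 0.15 × 0.2 × 0.25 × 0.1 × (1−0.4) = 0.00045
genuine: 0.85 × 0.35 × 0.6 × 0.95 × (1−0.9) = 0.0169575
P(fraudulent | x) = 0.00045 / 0.0174075 ≈ 0.026

0.026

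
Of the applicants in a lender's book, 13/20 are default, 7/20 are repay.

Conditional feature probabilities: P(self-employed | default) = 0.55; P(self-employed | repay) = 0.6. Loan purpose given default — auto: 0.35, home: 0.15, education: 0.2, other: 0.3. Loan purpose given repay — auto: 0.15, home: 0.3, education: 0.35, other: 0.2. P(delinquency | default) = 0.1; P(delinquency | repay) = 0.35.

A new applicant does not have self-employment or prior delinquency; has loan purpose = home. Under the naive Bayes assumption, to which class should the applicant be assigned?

default: 0.65 × (1−0.55) × 0.15 × (1−0.1) = 0.0394875
repay: 0.35 × (1−0.6) × 0.3 × (1−0.35) = 0.0273
Highest score → default.

default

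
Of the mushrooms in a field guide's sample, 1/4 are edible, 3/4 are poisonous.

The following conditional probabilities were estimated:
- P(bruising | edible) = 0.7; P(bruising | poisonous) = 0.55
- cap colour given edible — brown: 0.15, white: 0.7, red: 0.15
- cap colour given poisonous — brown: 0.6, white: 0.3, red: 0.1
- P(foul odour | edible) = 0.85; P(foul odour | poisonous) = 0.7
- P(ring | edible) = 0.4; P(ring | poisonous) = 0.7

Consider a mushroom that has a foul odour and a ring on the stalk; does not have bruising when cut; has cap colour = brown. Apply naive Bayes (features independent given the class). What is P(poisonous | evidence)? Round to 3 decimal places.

0.963

edible: 0.25 × (1−0.7) × 0.15 × 0.85 × 0.4 = 0.003825
poisonous: 0.75 × (1−0.55) × 0.6 × 0.7 × 0.7 = 0.099225
P(poisonous | x) = 0.099225 / 0.10305 ≈ 0.963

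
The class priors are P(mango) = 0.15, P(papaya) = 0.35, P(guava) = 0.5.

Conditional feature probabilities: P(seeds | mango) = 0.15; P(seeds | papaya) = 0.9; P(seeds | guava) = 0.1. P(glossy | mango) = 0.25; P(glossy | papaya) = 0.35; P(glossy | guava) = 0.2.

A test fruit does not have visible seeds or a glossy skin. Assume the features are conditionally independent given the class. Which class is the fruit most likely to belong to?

guava

mango: 0.15 × (1−0.15) × (1−0.25) = 0.095625
papaya: 0.35 × (1−0.9) × (1−0.35) = 0.02275
guava: 0.5 × (1−0.1) × (1−0.2) = 0.36
Highest score → guava.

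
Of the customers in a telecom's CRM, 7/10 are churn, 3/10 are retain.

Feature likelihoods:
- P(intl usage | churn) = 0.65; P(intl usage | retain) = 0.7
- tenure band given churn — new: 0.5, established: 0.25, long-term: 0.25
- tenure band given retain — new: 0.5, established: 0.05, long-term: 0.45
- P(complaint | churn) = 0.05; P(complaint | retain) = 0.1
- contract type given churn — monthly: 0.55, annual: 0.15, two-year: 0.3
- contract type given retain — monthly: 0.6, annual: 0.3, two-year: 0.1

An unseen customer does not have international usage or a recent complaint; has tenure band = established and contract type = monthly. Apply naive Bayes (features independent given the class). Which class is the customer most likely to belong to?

churn

churn: 0.7 × (1−0.65) × 0.25 × (1−0.05) × 0.55 = 0.032003125
retain: 0.3 × (1−0.7) × 0.05 × (1−0.1) × 0.6 = 0.00243
Highest score → churn.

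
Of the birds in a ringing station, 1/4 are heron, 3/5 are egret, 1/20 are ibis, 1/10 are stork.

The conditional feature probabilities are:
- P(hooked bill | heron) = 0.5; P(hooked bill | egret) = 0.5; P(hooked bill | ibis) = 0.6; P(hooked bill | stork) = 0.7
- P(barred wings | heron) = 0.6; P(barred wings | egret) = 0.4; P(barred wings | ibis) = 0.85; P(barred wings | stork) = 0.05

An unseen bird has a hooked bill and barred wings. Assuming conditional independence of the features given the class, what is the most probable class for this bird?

egret

heron: 0.25 × 0.5 × 0.6 = 0.075
egret: 0.6 × 0.5 × 0.4 = 0.12
ibis: 0.05 × 0.6 × 0.85 = 0.0255
stork: 0.1 × 0.7 × 0.05 = 0.0035
Highest score → egret.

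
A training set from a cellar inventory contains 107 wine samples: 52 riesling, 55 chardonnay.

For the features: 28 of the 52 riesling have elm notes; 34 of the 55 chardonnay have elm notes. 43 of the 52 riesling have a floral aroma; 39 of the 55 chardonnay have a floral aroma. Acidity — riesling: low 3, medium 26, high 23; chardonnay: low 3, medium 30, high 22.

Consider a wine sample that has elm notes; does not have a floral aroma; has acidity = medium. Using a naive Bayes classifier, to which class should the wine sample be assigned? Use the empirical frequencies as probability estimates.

riesling: (52/107) × (28/52) × (9/52) × (26/52) ≈ 0.0226456
chardonnay: (55/107) × (34/55) × (16/55) × (30/55) ≈ 0.0504209
Highest score → chardonnay.

chardonnay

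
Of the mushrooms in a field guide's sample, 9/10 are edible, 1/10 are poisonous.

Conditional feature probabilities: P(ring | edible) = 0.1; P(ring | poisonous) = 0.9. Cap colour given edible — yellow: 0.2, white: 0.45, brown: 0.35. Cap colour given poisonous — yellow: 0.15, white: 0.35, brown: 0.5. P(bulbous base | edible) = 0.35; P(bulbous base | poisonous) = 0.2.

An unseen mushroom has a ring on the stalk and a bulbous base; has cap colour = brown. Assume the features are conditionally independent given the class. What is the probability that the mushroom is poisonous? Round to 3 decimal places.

edible: 0.9 × 0.1 × 0.35 × 0.35 = 0.011025
poisonous: 0.1 × 0.9 × 0.5 × 0.2 = 0.009
P(poisonous | x) = 0.009 / 0.020025 ≈ 0.449

0.449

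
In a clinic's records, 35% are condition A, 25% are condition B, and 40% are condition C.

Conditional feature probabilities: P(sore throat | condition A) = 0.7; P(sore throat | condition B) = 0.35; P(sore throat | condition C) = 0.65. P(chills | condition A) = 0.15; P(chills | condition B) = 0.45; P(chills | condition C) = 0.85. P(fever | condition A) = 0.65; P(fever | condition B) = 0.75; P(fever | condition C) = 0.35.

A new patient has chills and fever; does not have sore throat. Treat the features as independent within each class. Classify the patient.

condition A: 0.35 × (1−0.7) × 0.15 × 0.65 = 0.0102375
condition B: 0.25 × (1−0.35) × 0.45 × 0.75 = 0.05484375
condition C: 0.4 × (1−0.65) × 0.85 × 0.35 = 0.04165
Highest score → condition B.

condition B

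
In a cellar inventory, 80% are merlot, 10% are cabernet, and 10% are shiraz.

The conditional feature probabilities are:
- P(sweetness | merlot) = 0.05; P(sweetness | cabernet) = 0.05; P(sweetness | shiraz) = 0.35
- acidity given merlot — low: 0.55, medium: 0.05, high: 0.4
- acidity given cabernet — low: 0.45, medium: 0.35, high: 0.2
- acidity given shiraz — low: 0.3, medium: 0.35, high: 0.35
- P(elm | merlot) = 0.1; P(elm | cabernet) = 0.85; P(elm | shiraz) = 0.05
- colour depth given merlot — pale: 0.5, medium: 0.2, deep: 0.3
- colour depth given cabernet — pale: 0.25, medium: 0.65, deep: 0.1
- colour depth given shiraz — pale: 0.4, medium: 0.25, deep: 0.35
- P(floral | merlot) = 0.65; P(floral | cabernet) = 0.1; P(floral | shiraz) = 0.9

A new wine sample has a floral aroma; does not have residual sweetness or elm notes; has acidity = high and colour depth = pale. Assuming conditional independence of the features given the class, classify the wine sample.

merlot: 0.8 × (1−0.05) × 0.4 × (1−0.1) × 0.5 × 0.65 = 0.08892
cabernet: 0.1 × (1−0.05) × 0.2 × (1−0.85) × 0.25 × 0.1 = 0.00007125
shiraz: 0.1 × (1−0.35) × 0.35 × (1−0.05) × 0.4 × 0.9 = 0.0077805
Highest score → merlot.

merlot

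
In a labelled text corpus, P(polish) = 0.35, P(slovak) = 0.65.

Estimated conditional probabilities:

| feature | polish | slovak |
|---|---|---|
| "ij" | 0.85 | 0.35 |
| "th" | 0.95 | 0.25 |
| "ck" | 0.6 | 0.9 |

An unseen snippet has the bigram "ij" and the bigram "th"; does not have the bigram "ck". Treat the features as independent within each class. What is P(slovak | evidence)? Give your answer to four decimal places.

polish: 0.35 × 0.85 × 0.95 × (1−0.6) = 0.11305
slovak: 0.65 × 0.35 × 0.25 × (1−0.9) = 0.0056875
P(slovak | x) = 0.0056875 / 0.1187375 ≈ 0.0479

0.0479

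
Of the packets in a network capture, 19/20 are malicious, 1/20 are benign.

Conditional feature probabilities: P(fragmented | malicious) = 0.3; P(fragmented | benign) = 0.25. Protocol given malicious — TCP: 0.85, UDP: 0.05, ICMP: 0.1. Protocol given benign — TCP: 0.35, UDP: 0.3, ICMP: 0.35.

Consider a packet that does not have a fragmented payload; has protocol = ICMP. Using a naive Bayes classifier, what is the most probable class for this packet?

malicious: 0.95 × (1−0.3) × 0.1 = 0.0665
benign: 0.05 × (1−0.25) × 0.35 = 0.013125
Highest score → malicious.

malicious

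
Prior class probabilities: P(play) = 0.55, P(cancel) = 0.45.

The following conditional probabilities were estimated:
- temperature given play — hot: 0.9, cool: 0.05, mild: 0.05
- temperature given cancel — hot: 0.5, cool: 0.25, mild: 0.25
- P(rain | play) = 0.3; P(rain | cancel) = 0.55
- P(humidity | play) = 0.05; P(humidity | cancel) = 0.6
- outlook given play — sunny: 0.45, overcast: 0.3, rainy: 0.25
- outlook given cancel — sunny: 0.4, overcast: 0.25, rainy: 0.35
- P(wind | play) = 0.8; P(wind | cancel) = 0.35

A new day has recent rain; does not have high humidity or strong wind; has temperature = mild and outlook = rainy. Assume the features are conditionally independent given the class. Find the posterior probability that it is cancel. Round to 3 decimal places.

play: 0.55 × 0.05 × 0.3 × (1−0.05) × 0.25 × (1−0.8) = 0.000391875
cancel: 0.45 × 0.25 × 0.55 × (1−0.6) × 0.35 × (1−0.35) = 0.005630625
P(cancel | x) = 0.005630625 / 0.0060225 ≈ 0.935

0.935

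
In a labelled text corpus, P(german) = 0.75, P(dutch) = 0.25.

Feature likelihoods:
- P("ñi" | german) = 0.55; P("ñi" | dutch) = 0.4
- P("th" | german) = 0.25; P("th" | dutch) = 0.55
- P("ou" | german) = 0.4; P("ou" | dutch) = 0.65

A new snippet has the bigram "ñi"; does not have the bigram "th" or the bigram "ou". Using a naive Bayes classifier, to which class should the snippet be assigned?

german: 0.75 × 0.55 × (1−0.25) × (1−0.4) = 0.185625
dutch: 0.25 × 0.4 × (1−0.55) × (1−0.65) = 0.01575
Highest score → german.

german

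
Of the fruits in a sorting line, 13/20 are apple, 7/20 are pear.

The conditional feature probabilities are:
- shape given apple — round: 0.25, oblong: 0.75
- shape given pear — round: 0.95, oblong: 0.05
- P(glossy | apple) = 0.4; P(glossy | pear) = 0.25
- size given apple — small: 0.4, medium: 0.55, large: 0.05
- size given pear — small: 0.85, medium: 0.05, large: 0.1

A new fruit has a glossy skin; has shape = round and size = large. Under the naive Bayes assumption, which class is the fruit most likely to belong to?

pear

apple: 0.65 × 0.25 × 0.4 × 0.05 = 0.00325
pear: 0.35 × 0.95 × 0.25 × 0.1 = 0.0083125
Highest score → pear.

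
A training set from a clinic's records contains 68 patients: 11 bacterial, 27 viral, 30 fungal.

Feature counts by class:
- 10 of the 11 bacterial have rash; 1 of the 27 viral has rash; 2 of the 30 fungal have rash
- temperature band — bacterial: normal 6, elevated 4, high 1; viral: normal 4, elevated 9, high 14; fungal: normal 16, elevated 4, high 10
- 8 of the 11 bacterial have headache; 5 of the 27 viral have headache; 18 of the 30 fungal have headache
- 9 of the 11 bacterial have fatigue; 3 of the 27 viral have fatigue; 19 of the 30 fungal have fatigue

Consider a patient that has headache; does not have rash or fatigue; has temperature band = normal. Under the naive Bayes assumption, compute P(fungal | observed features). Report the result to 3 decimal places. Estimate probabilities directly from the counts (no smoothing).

0.823

bacterial: (11/68) × (1/11) × (6/11) × (8/11) × (2/11) ≈ 0.00106068
viral: (27/68) × (26/27) × (4/27) × (5/27) × (24/27) ≈ 0.00932426
fungal: (30/68) × (28/30) × (16/30) × (18/30) × (11/30) ≈ 0.0483137
P(fungal | x) = 0.0483137 / 0.05869864 ≈ 0.823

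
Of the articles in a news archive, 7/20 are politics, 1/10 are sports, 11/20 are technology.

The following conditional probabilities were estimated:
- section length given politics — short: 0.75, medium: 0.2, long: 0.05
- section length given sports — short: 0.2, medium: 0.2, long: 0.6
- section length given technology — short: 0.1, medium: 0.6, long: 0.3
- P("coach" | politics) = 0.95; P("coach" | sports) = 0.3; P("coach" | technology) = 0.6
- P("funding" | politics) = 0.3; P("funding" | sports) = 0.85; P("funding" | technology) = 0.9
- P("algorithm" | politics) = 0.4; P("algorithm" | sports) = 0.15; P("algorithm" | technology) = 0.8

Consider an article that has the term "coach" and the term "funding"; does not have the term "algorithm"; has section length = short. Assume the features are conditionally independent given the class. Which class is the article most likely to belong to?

politics: 0.35 × 0.75 × 0.95 × 0.3 × (1−0.4) = 0.0448875
sports: 0.1 × 0.2 × 0.3 × 0.85 × (1−0.15) = 0.004335
technology: 0.55 × 0.1 × 0.6 × 0.9 × (1−0.8) = 0.00594
Highest score → politics.

politics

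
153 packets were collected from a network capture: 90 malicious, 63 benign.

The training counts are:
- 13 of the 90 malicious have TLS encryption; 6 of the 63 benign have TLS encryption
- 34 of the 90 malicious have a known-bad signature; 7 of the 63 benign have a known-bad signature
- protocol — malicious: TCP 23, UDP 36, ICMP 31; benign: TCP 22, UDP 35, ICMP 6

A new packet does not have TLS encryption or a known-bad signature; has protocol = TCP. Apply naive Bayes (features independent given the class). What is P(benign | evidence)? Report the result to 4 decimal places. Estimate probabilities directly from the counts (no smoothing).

0.5910

malicious: (90/153) × (77/90) × (56/90) × (23/90) ≈ 0.0800258
benign: (63/153) × (57/63) × (56/63) × (22/63) ≈ 0.115641
P(benign | x) = 0.115641 / 0.1956668 ≈ 0.5910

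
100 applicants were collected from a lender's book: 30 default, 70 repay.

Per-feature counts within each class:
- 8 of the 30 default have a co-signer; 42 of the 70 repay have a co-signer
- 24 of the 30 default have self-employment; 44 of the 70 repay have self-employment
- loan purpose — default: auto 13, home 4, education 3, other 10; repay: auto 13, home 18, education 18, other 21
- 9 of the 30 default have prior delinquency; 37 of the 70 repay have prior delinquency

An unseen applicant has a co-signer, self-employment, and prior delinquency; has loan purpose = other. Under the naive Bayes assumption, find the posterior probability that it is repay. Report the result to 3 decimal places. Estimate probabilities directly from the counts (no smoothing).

default: (30/100) × (8/30) × (24/30) × (10/30) × (9/30) = 0.0064
repay: (70/100) × (42/70) × (44/70) × (21/70) × (37/70) ≈ 0.0418629
P(repay | x) = 0.0418629 / 0.0482629 ≈ 0.867

0.867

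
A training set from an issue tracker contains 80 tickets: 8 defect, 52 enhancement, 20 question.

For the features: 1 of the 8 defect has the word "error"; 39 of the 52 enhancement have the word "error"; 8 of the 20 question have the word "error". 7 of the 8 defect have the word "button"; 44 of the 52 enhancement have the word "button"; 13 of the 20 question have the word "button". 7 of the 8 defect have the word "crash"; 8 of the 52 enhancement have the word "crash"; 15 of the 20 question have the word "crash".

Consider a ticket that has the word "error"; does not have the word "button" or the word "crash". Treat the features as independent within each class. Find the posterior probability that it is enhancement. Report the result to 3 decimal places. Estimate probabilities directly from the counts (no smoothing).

0.876

defect: (8/80) × (1/8) × (1/8) × (1/8) = 0.0001953125
enhancement: (52/80) × (39/52) × (8/52) × (44/52) ≈ 0.0634615
question: (20/80) × (8/20) × (7/20) × (5/20) = 0.00875
P(enhancement | x) = 0.0634615 / 0.0724068125 ≈ 0.876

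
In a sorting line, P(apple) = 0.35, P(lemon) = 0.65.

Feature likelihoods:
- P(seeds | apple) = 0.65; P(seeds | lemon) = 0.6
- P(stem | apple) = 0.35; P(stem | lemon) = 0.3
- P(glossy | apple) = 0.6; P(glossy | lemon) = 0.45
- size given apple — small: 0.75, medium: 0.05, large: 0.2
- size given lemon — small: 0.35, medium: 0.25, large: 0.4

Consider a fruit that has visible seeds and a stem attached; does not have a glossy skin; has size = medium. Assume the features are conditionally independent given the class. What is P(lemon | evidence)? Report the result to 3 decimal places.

0.910

apple: 0.35 × 0.65 × 0.35 × (1−0.6) × 0.05 = 0.0015925
lemon: 0.65 × 0.6 × 0.3 × (1−0.45) × 0.25 = 0.0160875
P(lemon | x) = 0.0160875 / 0.01768 ≈ 0.910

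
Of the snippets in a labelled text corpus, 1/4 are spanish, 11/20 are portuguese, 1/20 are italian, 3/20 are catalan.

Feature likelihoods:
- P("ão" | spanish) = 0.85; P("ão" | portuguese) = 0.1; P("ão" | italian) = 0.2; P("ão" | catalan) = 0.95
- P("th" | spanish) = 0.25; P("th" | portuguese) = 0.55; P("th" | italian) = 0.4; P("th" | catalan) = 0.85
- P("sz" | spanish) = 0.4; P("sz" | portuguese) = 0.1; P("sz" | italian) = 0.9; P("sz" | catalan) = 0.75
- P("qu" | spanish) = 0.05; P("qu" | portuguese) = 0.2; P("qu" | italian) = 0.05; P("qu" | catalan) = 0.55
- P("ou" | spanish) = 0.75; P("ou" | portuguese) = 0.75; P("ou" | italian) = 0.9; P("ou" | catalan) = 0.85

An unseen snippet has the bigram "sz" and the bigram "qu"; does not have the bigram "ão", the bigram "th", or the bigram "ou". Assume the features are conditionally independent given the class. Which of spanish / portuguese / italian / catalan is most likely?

spanish: 0.25 × (1−0.85) × (1−0.25) × 0.4 × 0.05 × (1−0.75) = 0.000140625
portuguese: 0.55 × (1−0.1) × (1−0.55) × 0.1 × 0.2 × (1−0.75) = 0.00111375
italian: 0.05 × (1−0.2) × (1−0.4) × 0.9 × 0.05 × (1−0.9) = 0.000108
catalan: 0.15 × (1−0.95) × (1−0.85) × 0.75 × 0.55 × (1−0.85) = 0.000069609375
Highest score → portuguese.

portuguese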